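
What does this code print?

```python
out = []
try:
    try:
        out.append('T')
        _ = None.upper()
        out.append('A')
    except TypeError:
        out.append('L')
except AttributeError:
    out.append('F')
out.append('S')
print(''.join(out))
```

Execution trace: 'T' (inner try body) → 'F' (outer except AttributeError) → 'S' (after the try/except). Output: TFS

Answer: TFS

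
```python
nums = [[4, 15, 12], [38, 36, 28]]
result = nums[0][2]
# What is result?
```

Trace:
`nums = [[4, 15, 12], [38, 36, 28]]` → nums = [[4, 15, 12], [38, 36, 28]]
`result = nums[0][2]` → result = 12
So result = 12

Answer: 12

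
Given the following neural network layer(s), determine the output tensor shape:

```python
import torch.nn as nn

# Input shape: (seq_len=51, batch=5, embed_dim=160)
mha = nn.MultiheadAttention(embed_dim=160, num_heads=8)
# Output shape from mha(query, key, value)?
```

Input: (51, 5, 160) -> Output: (51, 5, 160)

Answer: (51, 5, 160)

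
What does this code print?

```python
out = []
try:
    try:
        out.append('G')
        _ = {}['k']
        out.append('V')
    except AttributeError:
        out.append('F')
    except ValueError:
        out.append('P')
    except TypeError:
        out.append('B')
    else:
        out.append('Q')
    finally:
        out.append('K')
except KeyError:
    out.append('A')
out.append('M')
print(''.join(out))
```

Execution trace: 'G' (try body) → 'K' (finally) → 'A' (outer except KeyError) → 'M' (after the try/except). Output: GKAM

Answer: GKAM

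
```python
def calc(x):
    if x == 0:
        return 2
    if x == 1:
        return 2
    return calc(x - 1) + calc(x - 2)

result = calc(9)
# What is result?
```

Build up from base cases: calc(0)=2, calc(1)=2, calc(2)=4, calc(3)=6, calc(4)=10, calc(5)=16, calc(6)=26, ..., calc(9)=110

Answer: 110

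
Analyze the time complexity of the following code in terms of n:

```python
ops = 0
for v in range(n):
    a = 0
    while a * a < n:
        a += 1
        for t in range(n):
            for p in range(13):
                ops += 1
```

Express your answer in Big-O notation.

Each loop level contributes: n × √n × n × 1. Multiplying the contributions gives O(n^2√n).

Answer: O(n^2√n)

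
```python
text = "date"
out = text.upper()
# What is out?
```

Trace:
`text = "date"` → text = 'date'
`out = text.upper()` → out = 'DATE'
So out = 'DATE'

Answer: 'DATE'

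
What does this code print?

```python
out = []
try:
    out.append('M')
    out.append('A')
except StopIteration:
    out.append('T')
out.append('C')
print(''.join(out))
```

Execution trace: 'M' (try body) → 'A' (try body, no exception) → 'C' (after the try/except). Output: MAC

Answer: MAC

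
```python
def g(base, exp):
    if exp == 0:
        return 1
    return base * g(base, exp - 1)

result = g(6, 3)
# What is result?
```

g(6, 3) = 6 * 6 * 6 = 216

Answer: 216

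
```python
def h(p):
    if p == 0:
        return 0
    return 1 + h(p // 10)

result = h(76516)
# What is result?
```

Count of digits of 76516: 5

Answer: 5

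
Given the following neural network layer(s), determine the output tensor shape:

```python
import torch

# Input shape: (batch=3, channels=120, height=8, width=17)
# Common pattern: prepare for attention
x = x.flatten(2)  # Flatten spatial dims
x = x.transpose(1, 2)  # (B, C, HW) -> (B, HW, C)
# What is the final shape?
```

Input: (3, 120, 8, 17) -> after flatten(2): (3, 120, 136) -> Output: (3, 136, 120)

Answer: (3, 136, 120)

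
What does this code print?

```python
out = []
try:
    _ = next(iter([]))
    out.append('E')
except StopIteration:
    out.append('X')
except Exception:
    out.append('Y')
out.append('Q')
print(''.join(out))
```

Execution trace: 'X' (except StopIteration) → 'Q' (after the try/except). Output: XQ

Answer: XQ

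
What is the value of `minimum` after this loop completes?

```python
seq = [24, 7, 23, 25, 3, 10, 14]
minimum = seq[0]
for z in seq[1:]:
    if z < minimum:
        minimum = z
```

Minimum of [24, 7, 23, 25, 3, 10, 14]
`minimum` takes the values: 24 → 7 → 3

Answer: 3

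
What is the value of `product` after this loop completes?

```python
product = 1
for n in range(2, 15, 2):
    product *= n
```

Product of even numbers 2 to 14
`product` takes the values: 1 → 2 → 8 → 48 → 384 → 3840 → 46080 → 645120

Answer: 645120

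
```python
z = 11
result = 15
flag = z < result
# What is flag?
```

Trace:
`z = 11` → z = 11
`result = 15` → result = 15
`flag = z < result` → flag = True
So flag = True

Answer: True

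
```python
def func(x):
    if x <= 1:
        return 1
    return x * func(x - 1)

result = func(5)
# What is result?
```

func(5) = 5 * 4 * 3 * 2 * 1 = 120

Answer: 120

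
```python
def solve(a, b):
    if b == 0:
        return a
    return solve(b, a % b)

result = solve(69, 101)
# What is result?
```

solve(69, 101) -> solve(101, 69) -> solve(69, 32) -> solve(32, 5) -> solve(5, 2) -> solve(2, 1) -> solve(1, 0) -> 1

Answer: 1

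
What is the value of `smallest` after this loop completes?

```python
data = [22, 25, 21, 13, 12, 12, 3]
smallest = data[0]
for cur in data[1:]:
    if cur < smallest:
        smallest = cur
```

Minimum of [22, 25, 21, 13, 12, 12, 3]
`smallest` takes the values: 22 → 21 → 13 → 12 → 3

Answer: 3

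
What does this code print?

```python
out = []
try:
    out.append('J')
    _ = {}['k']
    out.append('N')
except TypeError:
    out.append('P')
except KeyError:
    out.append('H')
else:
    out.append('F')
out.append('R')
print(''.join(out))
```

Execution trace: 'J' (try body) → 'H' (except KeyError) → 'R' (after the try/except). Output: JHR

Answer: JHR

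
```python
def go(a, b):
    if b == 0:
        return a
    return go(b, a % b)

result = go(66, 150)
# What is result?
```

go(66, 150) -> go(150, 66) -> go(66, 18) -> go(18, 12) -> go(12, 6) -> go(6, 0) -> 6

Answer: 6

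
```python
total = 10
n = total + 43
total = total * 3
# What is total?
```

Trace:
`total = 10` → total = 10
`n = total + 43` → n = 53
`total = total * 3` → total = 30
So total = 30

Answer: 30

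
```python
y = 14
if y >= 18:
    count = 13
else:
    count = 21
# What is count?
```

Trace:
`y = 14` → y = 14
`if y >= 18: ...` → y >= 18 is False, take else branch → count = 21
So count = 21

Answer: 21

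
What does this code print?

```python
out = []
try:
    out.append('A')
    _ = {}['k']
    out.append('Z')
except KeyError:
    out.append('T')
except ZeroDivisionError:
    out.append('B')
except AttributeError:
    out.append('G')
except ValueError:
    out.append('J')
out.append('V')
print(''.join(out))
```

Execution trace: 'A' (try body) → 'T' (except KeyError) → 'V' (after the try/except). Output: ATV

Answer: ATV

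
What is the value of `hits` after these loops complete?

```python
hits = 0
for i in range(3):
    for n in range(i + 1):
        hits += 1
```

Triangle: 1 + 2 + ... + 3
`hits` takes the values: 0 → 1 → 2 → 3 → 4 → 5 → 6

Answer: 6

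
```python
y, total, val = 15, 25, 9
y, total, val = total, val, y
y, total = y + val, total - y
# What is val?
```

Trace:
`y, total, val = 15, 25, 9` → y = 15; total = 25; val = 9
`y, total, val = total, val, y` → y = 25; total = 9; val = 15
`y, total = y + val, total - y` → y = 40; total = -16
So val = 15

Answer: 15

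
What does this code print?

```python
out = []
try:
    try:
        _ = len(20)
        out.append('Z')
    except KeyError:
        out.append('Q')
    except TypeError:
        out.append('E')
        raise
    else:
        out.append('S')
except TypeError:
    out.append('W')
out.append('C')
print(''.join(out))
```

Execution trace: 'E' (inner except TypeError) → 'W' (outer except TypeError) → 'C' (after the try/except). Output: EWC

Answer: EWC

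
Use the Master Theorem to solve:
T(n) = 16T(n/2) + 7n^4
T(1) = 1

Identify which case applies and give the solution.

a=16, b=2, f(n)=7n^4. log_2(16) = 4. Since c=4 = 4, Case 2 applies: T(n) = Θ(n^log_b(a) · log n) = O(n^4 log n).

Answer: O(n^4 log n) - Case 2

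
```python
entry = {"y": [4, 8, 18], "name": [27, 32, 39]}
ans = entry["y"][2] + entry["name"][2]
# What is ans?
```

Trace:
`entry = {"y": [4, 8, 18], "name": [27, 32, 39]}` → entry = {'y': [4, 8, 18], 'name': [27, 32, 39]}
`ans = entry["y"][2] + entry["name"][2]` → ans = 57
So ans = 57

Answer: 57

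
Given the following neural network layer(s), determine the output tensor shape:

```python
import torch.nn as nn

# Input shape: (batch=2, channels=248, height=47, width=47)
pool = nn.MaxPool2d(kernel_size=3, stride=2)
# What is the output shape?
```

Input: (2, 248, 47, 47) -> Output: (2, 248, 23, 23)

Answer: (2, 248, 23, 23)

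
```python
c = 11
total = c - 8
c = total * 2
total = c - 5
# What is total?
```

Trace:
`c = 11` → c = 11
`total = c - 8` → total = 3
`c = total * 2` → c = 6
`total = c - 5` → total = 1
So total = 1

Answer: 1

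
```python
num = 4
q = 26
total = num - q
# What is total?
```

Trace:
`num = 4` → num = 4
`q = 26` → q = 26
`total = num - q` → total = -22
So total = -22

Answer: -22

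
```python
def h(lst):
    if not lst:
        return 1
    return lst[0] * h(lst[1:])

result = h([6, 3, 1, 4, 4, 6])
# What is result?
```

Product over [6, 3, 1, 4, 4, 6] = 6 * 3 * 1 * 4 * 4 * 6 = 1728

Answer: 1728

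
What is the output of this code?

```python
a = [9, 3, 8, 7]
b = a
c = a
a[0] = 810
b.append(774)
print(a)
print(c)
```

Key concept: multiple aliases.
Step by step:
`a = [9, 3, 8, 7]` → a = [9, 3, 8, 7]
`b = a` → b = [9, 3, 8, 7] (same object as a)
`c = a` → c = [9, 3, 8, 7] (same object as a, b)
`a[0] = 810` → a = [810, 3, 8, 7] (same object as b, c); b = [810, 3, 8, 7] (same object as a, c); c = [810, 3, 8, 7] (same object as a, b)
`b.append(774)` → a = [810, 3, 8, 7, 774] (same object as b, c); b = [810, 3, 8, 7, 774] (same object as a, c); c = [810, 3, 8, 7, 774] (same object as a, b)
`print(a)` → prints [810, 3, 8, 7, 774]
`print(c)` → prints [810, 3, 8, 7, 774]

Answer:
[810, 3, 8, 7, 774]
[810, 3, 8, 7, 774]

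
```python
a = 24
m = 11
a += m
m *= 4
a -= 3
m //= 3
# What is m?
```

Trace:
`a = 24` → a = 24
`m = 11` → m = 11
`a += m` → a = 35
`m *= 4` → m = 44
`a -= 3` → a = 32
`m //= 3` → m = 14
So m = 14

Answer: 14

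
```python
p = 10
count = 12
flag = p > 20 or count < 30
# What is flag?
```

Trace:
`p = 10` → p = 10
`count = 12` → count = 12
`flag = p > 20 or count < 30` → flag = True
So flag = True

Answer: True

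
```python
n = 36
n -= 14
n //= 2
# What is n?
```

Trace:
`n = 36` → n = 36
`n -= 14` → n = 22
`n //= 2` → n = 11
So n = 11

Answer: 11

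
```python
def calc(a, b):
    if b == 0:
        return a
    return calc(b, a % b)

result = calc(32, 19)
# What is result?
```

calc(32, 19) -> calc(19, 13) -> calc(13, 6) -> calc(6, 1) -> calc(1, 0) -> 1

Answer: 1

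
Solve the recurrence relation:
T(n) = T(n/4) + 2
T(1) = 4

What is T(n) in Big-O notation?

Each step divides n by 4 and adds 2. After log_4(n) steps we reach T(1)=4. So T(n) = 2·log_4(n) + 4 = O(log n).

Answer: O(log n)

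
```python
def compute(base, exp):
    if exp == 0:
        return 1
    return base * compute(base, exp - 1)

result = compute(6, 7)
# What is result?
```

compute(6, 7) = 6 * 6 * 6 * 6 * 6 * 6 * 6 = 279936

Answer: 279936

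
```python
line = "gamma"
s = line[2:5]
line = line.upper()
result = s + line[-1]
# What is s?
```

Trace:
`line = "gamma"` → line = 'gamma'
`s = line[2:5]` → s = 'mma'
`line = line.upper()` → line = 'GAMMA'
`result = s + line[-1]` → result = 'mmaA'
So s = 'mma'

Answer: 'mma'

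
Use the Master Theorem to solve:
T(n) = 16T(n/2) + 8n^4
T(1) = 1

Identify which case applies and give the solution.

a=16, b=2, f(n)=8n^4. log_2(16) = 4. Since c=4 = 4, Case 2 applies: T(n) = Θ(n^log_b(a) · log n) = O(n^4 log n).

Answer: O(n^4 log n) - Case 2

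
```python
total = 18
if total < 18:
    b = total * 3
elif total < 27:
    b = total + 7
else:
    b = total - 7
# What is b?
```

Trace:
`total = 18` → total = 18
`if total < 18: ...` → total < 18 is False, total < 27 is True → b = 25
So b = 25

Answer: 25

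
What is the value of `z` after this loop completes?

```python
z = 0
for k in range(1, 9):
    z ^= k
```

XOR of 1 to 8
`z` takes the values: 0 → 1 → 3 → 0 → 4 → 1 → 7 → 0 → 8

Answer: 8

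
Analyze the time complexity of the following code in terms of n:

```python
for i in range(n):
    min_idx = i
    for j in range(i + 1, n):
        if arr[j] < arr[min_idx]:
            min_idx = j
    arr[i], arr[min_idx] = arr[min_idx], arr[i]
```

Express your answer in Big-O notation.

This is Selection sort. Time complexity: O(n²).

Answer: O(n²)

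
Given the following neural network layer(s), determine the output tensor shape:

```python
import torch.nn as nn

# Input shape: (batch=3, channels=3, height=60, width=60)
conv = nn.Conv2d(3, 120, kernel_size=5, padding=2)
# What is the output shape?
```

Input: (3, 3, 60, 60) -> Output: (3, 120, 60, 60)

Answer: (3, 120, 60, 60)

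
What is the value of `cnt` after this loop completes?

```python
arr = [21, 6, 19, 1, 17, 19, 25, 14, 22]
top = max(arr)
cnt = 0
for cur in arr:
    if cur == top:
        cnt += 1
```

Count of max value 25 in [21, 6, 19, 1, 17, 19, 25, 14, 22]
`cnt` takes the values: 0 → 1

Answer: 1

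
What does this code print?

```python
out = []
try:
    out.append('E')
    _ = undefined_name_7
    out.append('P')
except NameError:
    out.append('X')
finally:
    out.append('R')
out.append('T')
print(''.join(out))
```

Execution trace: 'E' (try body) → 'X' (except NameError) → 'R' (finally) → 'T' (after the try/except). Output: EXRT

Answer: EXRT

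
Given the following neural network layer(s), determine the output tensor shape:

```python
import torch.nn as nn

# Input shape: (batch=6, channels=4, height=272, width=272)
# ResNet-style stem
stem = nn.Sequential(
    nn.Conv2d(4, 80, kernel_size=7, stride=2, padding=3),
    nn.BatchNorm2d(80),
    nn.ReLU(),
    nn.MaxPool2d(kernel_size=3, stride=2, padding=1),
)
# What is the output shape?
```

Input: (6, 4, 272, 272) -> after Conv2d 7x7 stride=2: (6, 80, 136, 136) -> Output: (6, 80, 68, 68)

Answer: (6, 80, 68, 68)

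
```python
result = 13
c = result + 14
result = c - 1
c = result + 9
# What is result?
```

Trace:
`result = 13` → result = 13
`c = result + 14` → c = 27
`result = c - 1` → result = 26
`c = result + 9` → c = 35
So result = 26

Answer: 26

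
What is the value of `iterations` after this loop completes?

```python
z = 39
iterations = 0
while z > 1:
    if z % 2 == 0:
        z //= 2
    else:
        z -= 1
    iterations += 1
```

Steps to reduce 39 to 1
`iterations` takes the values: 0 → 1 → 2 → 3 → 4 → 5 → 6 → 7 → 8

Answer: 8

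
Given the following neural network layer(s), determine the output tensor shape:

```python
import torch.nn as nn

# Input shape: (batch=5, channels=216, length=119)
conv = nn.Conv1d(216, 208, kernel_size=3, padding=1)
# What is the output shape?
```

Input: (5, 216, 119) -> Output: (5, 208, 119)

Answer: (5, 208, 119)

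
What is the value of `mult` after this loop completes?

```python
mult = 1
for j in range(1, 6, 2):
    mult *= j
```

Product of 1, 3, 5, ... up to 5
`mult` takes the values: 1 → 3 → 15

Answer: 15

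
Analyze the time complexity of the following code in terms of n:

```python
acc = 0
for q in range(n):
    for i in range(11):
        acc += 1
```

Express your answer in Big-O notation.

Each loop level contributes: n × 1. Multiplying the contributions gives O(n).

Answer: O(n)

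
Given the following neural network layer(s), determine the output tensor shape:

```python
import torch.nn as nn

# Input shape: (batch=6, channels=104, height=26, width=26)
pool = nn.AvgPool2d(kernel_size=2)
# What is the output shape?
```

Input: (6, 104, 26, 26) -> Output: (6, 104, 13, 13)

Answer: (6, 104, 13, 13)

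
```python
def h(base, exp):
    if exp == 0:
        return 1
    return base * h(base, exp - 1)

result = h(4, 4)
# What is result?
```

h(4, 4) = 4 * 4 * 4 * 4 = 256

Answer: 256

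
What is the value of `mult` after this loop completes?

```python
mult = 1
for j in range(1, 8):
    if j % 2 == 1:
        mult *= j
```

Product of odd numbers 1 to 7
`mult` takes the values: 1 → 3 → 15 → 105

Answer: 105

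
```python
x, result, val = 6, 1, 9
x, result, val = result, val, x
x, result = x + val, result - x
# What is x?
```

Trace:
`x, result, val = 6, 1, 9` → x = 6; result = 1; val = 9
`x, result, val = result, val, x` → x = 1; result = 9; val = 6
`x, result = x + val, result - x` → x = 7; result = 8
So x = 7

Answer: 7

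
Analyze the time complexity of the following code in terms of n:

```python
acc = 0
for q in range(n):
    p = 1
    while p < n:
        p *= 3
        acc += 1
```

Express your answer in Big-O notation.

Each loop level contributes: n × log n. Multiplying the contributions gives O(n log n).

Answer: O(n log n)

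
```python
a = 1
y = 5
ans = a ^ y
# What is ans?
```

Trace:
`a = 1` → a = 1
`y = 5` → y = 5
`ans = a ^ y` → ans = 4
So ans = 4

Answer: 4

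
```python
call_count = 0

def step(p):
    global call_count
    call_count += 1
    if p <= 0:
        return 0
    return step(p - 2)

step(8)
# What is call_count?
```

Linear recursion stepping by 2: 5 calls from p=8 down to ≤0.

Answer: 5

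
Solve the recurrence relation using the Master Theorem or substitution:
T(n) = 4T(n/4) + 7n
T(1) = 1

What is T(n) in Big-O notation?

By Master Theorem: a=4, b=4, f(n)=7n. Since log_4(4) = 1 and f(n) = Θ(n^1), Case 2 applies. T(n) = O(n log n).

Answer: O(n log n)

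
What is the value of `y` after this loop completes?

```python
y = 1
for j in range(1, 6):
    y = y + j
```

Start at 1, add 1 through 5
`y` takes the values: 1 → 2 → 4 → 7 → 11 → 16

Answer: 16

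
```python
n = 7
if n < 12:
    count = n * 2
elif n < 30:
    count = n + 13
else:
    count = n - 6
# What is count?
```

Trace:
`n = 7` → n = 7
`if n < 12: ...` → n < 12 is True → count = 14
So count = 14

Answer: 14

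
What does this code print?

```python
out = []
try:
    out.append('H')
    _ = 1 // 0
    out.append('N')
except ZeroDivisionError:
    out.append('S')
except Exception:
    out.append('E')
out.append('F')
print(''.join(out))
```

Execution trace: 'H' (try body) → 'S' (except ZeroDivisionError) → 'F' (after the try/except). Output: HSF

Answer: HSF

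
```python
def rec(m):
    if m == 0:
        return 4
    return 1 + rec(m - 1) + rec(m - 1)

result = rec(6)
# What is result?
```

rec(m) = 1 + 2·rec(m-1), rec(0)=4. Closed form: (4+1)·2^6 - 1 = 319.

Answer: 319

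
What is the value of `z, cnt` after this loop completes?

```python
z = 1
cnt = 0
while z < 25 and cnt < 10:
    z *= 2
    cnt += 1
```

Double until >= 25 or 10 iterations
`z, cnt` takes the values: (1, 0) → (2, 0) → (2, 1) → (4, 1) → (4, 2) → (8, 2) → (8, 3) → (16, 3) → (16, 4) → (32, 4) → (32, 5)

Answer: 32, 5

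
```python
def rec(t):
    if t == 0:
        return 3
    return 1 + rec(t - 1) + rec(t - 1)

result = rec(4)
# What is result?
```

rec(t) = 1 + 2·rec(t-1), rec(0)=3. Closed form: (3+1)·2^4 - 1 = 63.

Answer: 63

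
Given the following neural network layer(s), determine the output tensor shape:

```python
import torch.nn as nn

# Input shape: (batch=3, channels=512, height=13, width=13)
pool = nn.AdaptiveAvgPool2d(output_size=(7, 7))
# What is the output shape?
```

Input: (3, 512, 13, 13) -> Output: (3, 512, 7, 7)

Answer: (3, 512, 7, 7)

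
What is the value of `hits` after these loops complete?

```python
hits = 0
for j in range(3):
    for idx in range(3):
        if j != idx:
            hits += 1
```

3² - 3 (exclude diagonal)
`hits` takes the values: 0 → 1 → 2 → 3 → 4 → 5 → 6

Answer: 6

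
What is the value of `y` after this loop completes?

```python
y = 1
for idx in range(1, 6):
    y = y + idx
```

Start at 1, add 1 through 5
`y` takes the values: 1 → 2 → 4 → 7 → 11 → 16

Answer: 16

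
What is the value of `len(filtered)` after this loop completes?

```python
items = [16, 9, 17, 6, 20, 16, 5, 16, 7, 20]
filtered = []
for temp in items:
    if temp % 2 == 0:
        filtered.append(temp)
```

Count even numbers in [16, 9, 17, 6, 20, 16, 5, 16, 7, 20]
`filtered` takes the values: [] → [16] → [16, 6] → [16, 6, 20] → [16, 6, 20, 16] → [16, 6, 20, 16, 16] → [16, 6, 20, 16, 16, 20]
So `len(filtered)` = 6

Answer: 6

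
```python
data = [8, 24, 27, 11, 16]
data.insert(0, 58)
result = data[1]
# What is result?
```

Trace:
`data = [8, 24, 27, 11, 16]` → data = [8, 24, 27, 11, 16]
`data.insert(0, 58)` → data = [58, 8, 24, 27, 11, 16]
`result = data[1]` → result = 8
So result = 8

Answer: 8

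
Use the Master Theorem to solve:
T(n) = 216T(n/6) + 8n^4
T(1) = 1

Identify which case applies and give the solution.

a=216, b=6, f(n)=8n^4. log_6(216) = 3. Since c=4 > 3 and the regularity condition holds (216(n/6)^4 = (216/6^4)n^4 with 216/6^4 < 1), Case 3 applies: T(n) = Θ(f(n)) = O(n^4).

Answer: O(n^4) - Case 3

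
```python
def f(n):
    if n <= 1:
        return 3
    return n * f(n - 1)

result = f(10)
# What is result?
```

f(10) = 10 * 9 * 8 * 7 * 6 * 5 * 4 * 3 * 2 * 3 = 10886400

Answer: 10886400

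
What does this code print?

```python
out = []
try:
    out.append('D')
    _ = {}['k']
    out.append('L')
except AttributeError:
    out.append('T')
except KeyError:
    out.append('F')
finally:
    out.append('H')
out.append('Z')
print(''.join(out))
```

Execution trace: 'D' (try body) → 'F' (except KeyError) → 'H' (finally) → 'Z' (after the try/except). Output: DFHZ

Answer: DFHZ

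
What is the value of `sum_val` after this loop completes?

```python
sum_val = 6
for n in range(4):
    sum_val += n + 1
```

Start at 6, add 1 to 4 = 16
`sum_val` takes the values: 6 → 7 → 9 → 12 → 16

Answer: 16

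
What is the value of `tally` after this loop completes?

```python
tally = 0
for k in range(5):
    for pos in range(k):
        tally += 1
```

Triangle number: 0+1+2+...+4
`tally` takes the values: 0 → 1 → 2 → 3 → 4 → 5 → 6 → 7 → 8 → 9 → 10

Answer: 10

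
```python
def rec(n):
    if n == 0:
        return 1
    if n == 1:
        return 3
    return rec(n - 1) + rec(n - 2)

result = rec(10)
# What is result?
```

Build up from base cases: rec(0)=1, rec(1)=3, rec(2)=4, rec(3)=7, rec(4)=11, rec(5)=18, rec(6)=29, ..., rec(10)=199

Answer: 199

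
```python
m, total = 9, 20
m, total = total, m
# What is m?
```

Trace:
`m, total = 9, 20` → m = 9; total = 20
`m, total = total, m` → m = 20; total = 9
So m = 20

Answer: 20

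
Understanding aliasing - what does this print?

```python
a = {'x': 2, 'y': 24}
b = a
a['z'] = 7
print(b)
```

Key concept: dict aliasing.
Step by step:
`a = {'x': 2, 'y': 24}` → a = {'x': 2, 'y': 24}
`b = a` → b = {'x': 2, 'y': 24} (same object as a)
`a['z'] = 7` → a = {'x': 2, 'y': 24, 'z': 7} (same object as b); b = {'x': 2, 'y': 24, 'z': 7} (same object as a)
`print(b)` → prints {'x': 2, 'y': 24, 'z': 7}

Answer: {'x': 2, 'y': 24, 'z': 7}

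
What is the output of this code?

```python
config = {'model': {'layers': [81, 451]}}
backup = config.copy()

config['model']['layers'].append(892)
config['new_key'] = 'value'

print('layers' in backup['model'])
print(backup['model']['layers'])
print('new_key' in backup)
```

Key concept: shallow copy gotcha with nested dict.
Step by step:
`config = {'model': {'layers': [81, 451]}}` → config = {'model': {'layers': [81, 451]}}
`backup = config.copy()` → backup = {'model': {'layers': [81, 451]}}
`config['model']['layers'].append(892)` → config = {'model': {'layers': [81, 451, 892]}}; backup = {'model': {'layers': [81, 451, 892]}}
`config['new_key'] = 'value'` → config = {'model': {'layers': [81, 451, 892]}, 'new_key': 'value'}
`print('layers' in backup['model'])` → prints True
`print(backup['model']['layers'])` → prints [81, 451, 892]
`print('new_key' in backup)` → prints False

Answer:
True
[81, 451, 892]
False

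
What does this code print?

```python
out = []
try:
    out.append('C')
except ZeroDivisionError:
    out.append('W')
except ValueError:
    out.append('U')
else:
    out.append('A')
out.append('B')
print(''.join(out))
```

Execution trace: 'C' (try body, no exception) → 'A' (else) → 'B' (after the try/except). Output: CAB

Answer: CAB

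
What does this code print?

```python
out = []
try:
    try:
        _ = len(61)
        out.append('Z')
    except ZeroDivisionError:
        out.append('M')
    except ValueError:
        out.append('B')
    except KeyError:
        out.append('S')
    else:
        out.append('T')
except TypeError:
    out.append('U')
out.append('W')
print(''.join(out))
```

Execution trace: 'U' (outer except TypeError) → 'W' (after the try/except). Output: UW

Answer: UW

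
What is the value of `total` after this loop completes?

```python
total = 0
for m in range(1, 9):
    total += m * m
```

Sum of squares 1² to 8² = 204
`total` takes the values: 0 → 1 → 5 → 14 → 30 → 55 → 91 → 140 → 204

Answer: 204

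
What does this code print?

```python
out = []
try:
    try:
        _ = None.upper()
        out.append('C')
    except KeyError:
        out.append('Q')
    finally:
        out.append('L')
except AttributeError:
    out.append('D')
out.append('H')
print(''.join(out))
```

Execution trace: 'L' (finally) → 'D' (outer except AttributeError) → 'H' (after the try/except). Output: LDH

Answer: LDH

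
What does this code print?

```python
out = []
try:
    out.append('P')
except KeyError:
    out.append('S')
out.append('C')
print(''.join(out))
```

Execution trace: 'P' (try body, no exception) → 'C' (after the try/except). Output: PC

Answer: PC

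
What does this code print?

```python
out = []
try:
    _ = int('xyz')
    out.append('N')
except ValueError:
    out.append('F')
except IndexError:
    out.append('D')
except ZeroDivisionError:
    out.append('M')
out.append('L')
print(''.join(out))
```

Execution trace: 'F' (except ValueError) → 'L' (after the try/except). Output: FL

Answer: FL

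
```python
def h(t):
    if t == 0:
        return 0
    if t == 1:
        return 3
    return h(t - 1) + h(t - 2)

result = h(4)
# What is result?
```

Build up from base cases: h(0)=0, h(1)=3, h(2)=3, h(3)=6, h(4)=9

Answer: 9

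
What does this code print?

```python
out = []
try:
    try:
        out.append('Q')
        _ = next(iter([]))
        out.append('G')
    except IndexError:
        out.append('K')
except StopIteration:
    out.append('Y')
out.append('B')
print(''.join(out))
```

Execution trace: 'Q' (try body) → 'Y' (outer except StopIteration) → 'B' (after the try/except). Output: QYB

Answer: QYB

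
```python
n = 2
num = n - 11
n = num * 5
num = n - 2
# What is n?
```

Trace:
`n = 2` → n = 2
`num = n - 11` → num = -9
`n = num * 5` → n = -45
`num = n - 2` → num = -47
So n = -45

Answer: -45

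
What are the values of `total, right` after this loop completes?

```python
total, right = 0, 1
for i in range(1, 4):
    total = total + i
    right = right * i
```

Sum and factorial of 1 to 3
`total, right` takes the values: (0, 1) → (1, 1) → (3, 1) → (3, 2) → (6, 2) → (6, 6)

Answer: 6, 6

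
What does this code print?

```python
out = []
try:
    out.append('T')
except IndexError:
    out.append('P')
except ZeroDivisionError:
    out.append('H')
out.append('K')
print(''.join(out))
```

Execution trace: 'T' (try body, no exception) → 'K' (after the try/except). Output: TK

Answer: TK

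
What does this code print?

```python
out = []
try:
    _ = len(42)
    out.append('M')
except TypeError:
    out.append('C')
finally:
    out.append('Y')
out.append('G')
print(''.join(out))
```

Execution trace: 'C' (except TypeError) → 'Y' (finally) → 'G' (after the try/except). Output: CYG

Answer: CYG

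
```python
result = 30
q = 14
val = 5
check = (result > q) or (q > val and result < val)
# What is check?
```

Trace:
`result = 30` → result = 30
`q = 14` → q = 14
`val = 5` → val = 5
`check = (result > q) or (q > val and result < val)` → check = True
So check = True

Answer: True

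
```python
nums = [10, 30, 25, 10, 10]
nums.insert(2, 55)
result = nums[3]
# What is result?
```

Trace:
`nums = [10, 30, 25, 10, 10]` → nums = [10, 30, 25, 10, 10]
`nums.insert(2, 55)` → nums = [10, 30, 55, 25, 10, 10]
`result = nums[3]` → result = 25
So result = 25

Answer: 25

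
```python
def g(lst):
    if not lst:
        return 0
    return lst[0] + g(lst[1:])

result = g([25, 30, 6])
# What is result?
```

25 + 30 + 6 + 0 = 61

Answer: 61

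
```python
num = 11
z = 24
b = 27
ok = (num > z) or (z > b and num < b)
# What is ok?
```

Trace:
`num = 11` → num = 11
`z = 24` → z = 24
`b = 27` → b = 27
`ok = (num > z) or (z > b and num < b)` → ok = False
So ok = False

Answer: False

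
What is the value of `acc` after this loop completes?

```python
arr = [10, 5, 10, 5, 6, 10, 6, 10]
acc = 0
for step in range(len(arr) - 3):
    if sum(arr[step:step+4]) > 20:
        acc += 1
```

Count windows with sum > 20
`acc` takes the values: 0 → 1 → 2 → 3 → 4 → 5

Answer: 5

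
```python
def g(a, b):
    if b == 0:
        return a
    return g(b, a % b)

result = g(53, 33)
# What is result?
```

g(53, 33) -> g(33, 20) -> g(20, 13) -> g(13, 7) -> g(7, 6) -> g(6, 1) -> g(1, 0) -> 1

Answer: 1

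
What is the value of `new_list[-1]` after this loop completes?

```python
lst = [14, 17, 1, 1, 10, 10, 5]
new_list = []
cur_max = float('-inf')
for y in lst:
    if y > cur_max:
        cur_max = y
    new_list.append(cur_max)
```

Running max ends at 17
`new_list` takes the values: [] → [14] → [14, 17] → [14, 17, 17] → [14, 17, 17, 17] → [14, 17, 17, 17, 17] → [14, 17, 17, 17, 17, 17] → [14, 17, 17, 17, 17, 17, 17]
So `new_list[-1]` = 17

Answer: 17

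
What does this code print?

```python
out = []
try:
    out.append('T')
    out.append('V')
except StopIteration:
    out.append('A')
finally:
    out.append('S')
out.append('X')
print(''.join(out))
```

Execution trace: 'T' (try body) → 'V' (try body, no exception) → 'S' (finally) → 'X' (after the try/except). Output: TVSX

Answer: TVSX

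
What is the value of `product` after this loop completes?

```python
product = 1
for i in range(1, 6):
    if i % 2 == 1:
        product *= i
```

Product of odd numbers 1 to 5
`product` takes the values: 1 → 3 → 15

Answer: 15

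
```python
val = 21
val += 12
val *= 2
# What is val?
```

Trace:
`val = 21` → val = 21
`val += 12` → val = 33
`val *= 2` → val = 66
So val = 66

Answer: 66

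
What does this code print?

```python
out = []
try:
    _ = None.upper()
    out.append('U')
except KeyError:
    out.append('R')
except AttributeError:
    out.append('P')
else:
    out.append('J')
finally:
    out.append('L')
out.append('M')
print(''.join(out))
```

Execution trace: 'P' (except AttributeError) → 'L' (finally) → 'M' (after the try/except). Output: PLM

Answer: PLM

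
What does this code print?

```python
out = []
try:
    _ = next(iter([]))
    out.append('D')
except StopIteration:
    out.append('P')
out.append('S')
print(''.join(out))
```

Execution trace: 'P' (except StopIteration) → 'S' (after the try/except). Output: PS

Answer: PS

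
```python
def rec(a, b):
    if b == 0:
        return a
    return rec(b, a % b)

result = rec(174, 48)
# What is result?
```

rec(174, 48) -> rec(48, 30) -> rec(30, 18) -> rec(18, 12) -> rec(12, 6) -> rec(6, 0) -> 6

Answer: 6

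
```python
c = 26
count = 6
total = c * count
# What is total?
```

Trace:
`c = 26` → c = 26
`count = 6` → count = 6
`total = c * count` → total = 156
So total = 156

Answer: 156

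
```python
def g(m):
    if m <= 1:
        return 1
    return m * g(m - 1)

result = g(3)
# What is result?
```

g(3) = 3 * 2 * 1 = 6

Answer: 6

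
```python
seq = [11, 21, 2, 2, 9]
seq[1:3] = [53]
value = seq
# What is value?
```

Trace:
`seq = [11, 21, 2, 2, 9]` → seq = [11, 21, 2, 2, 9]
`seq[1:3] = [53]` → seq = [11, 53, 2, 9]
`value = seq` → value = [11, 53, 2, 9]
So value = [11, 53, 2, 9]

Answer: [11, 53, 2, 9]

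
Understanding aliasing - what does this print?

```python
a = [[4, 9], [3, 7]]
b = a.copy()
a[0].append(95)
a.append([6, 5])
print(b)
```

Key concept: shallow copy with nested lists.
Step by step:
`a = [[4, 9], [3, 7]]` → a = [[4, 9], [3, 7]]
`b = a.copy()` → b = [[4, 9], [3, 7]]
`a[0].append(95)` → a = [[4, 9, 95], [3, 7]]; b = [[4, 9, 95], [3, 7]]
`a.append([6, 5])` → a = [[4, 9, 95], [3, 7], [6, 5]]
`print(b)` → prints [[4, 9, 95], [3, 7]]

Answer: [[4, 9, 95], [3, 7]]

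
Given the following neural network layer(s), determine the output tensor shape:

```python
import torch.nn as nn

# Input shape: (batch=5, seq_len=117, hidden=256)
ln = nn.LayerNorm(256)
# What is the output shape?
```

Input: (5, 117, 256) -> Output: (5, 117, 256)

Answer: (5, 117, 256)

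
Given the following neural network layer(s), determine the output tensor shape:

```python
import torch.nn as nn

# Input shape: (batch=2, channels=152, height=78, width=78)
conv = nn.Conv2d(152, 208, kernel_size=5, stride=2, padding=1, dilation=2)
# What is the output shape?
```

Input: (2, 152, 78, 78) -> Output: (2, 208, 36, 36)

Answer: (2, 208, 36, 36)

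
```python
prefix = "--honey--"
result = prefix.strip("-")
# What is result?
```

Trace:
`prefix = "--honey--"` → prefix = '--honey--'
`result = prefix.strip("-")` → result = 'honey'
So result = 'honey'

Answer: 'honey'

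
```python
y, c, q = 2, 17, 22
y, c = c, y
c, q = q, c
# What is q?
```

Trace:
`y, c, q = 2, 17, 22` → y = 2; c = 17; q = 22
`y, c = c, y` → y = 17; c = 2
`c, q = q, c` → c = 22; q = 2
So q = 2

Answer: 2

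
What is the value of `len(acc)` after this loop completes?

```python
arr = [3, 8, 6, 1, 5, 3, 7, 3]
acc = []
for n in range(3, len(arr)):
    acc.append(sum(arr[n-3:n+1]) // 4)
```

Number of 4-element averages
`acc` takes the values: [] → [4] → [4, 5] → [4, 5, 3] → [4, 5, 3, 4] → [4, 5, 3, 4, 4]
So `len(acc)` = 5

Answer: 5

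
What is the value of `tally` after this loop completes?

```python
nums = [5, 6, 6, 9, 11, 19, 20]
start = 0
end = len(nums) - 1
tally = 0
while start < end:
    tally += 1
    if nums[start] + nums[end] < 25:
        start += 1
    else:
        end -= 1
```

Steps to find pair summing to 25
`tally` takes the values: 0 → 1 → 2 → 3 → 4 → 5 → 6

Answer: 6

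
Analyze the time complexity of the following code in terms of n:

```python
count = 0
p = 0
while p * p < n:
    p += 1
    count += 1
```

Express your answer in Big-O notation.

Each loop level contributes: √n. Multiplying the contributions gives O(√n).

Answer: O(√n)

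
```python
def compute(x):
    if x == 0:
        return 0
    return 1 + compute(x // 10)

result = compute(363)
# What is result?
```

Count of digits of 363: 3

Answer: 3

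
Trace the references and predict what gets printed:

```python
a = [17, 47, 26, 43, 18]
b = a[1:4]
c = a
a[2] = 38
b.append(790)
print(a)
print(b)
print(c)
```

Key concept: slice vs alias.
Step by step:
`a = [17, 47, 26, 43, 18]` → a = [17, 47, 26, 43, 18]
`b = a[1:4]` → b = [47, 26, 43]
`c = a` → c = [17, 47, 26, 43, 18] (same object as a)
`a[2] = 38` → a = [17, 47, 38, 43, 18] (same object as c); c = [17, 47, 38, 43, 18] (same object as a)
`b.append(790)` → b = [47, 26, 43, 790]
`print(a)` → prints [17, 47, 38, 43, 18]
`print(b)` → prints [47, 26, 43, 790]
`print(c)` → prints [17, 47, 38, 43, 18]

Answer:
[17, 47, 38, 43, 18]
[47, 26, 43, 790]
[17, 47, 38, 43, 18]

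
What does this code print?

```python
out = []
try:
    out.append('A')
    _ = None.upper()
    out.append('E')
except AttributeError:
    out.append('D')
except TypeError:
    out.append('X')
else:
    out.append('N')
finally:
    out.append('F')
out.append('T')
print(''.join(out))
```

Execution trace: 'A' (try body) → 'D' (except AttributeError) → 'F' (finally) → 'T' (after the try/except). Output: ADFT

Answer: ADFT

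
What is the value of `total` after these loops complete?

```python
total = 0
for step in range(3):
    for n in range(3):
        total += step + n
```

Sum of all step+n for step,n in 3x3
`total` takes the values: 0 → 1 → 3 → 4 → 6 → 9 → 11 → 14 → 18

Answer: 18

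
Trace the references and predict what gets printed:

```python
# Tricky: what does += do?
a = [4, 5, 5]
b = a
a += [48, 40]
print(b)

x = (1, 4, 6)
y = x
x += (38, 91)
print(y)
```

Key concept: += behavior differs for mutable vs immutable.
Step by step:
`a = [4, 5, 5]` → a = [4, 5, 5]
`b = a` → b = [4, 5, 5] (same object as a)
`a += [48, 40]` → a = [4, 5, 5, 48, 40] (same object as b); b = [4, 5, 5, 48, 40] (same object as a)
`print(b)` → prints [4, 5, 5, 48, 40]
`x = (1, 4, 6)` → x = (1, 4, 6)
`y = x` → y = (1, 4, 6)
`x += (38, 91)` → x = (1, 4, 6, 38, 91)
`print(y)` → prints (1, 4, 6)

Answer:
[4, 5, 5, 48, 40]
(1, 4, 6)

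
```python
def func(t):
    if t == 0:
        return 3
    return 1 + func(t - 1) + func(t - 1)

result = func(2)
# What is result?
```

func(t) = 1 + 2·func(t-1), func(0)=3. Closed form: (3+1)·2^2 - 1 = 15.

Answer: 15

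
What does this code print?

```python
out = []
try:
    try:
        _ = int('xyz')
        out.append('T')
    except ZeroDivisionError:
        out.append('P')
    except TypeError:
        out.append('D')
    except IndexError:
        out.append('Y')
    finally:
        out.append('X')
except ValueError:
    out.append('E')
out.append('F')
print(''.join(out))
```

Execution trace: 'X' (finally) → 'E' (outer except ValueError) → 'F' (after the try/except). Output: XEF

Answer: XEF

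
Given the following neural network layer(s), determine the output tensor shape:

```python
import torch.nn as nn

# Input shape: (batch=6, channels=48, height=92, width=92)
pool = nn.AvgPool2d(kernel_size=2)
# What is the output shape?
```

Input: (6, 48, 92, 92) -> Output: (6, 48, 46, 46)

Answer: (6, 48, 46, 46)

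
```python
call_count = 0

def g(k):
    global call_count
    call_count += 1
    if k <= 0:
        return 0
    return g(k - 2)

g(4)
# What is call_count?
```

Linear recursion stepping by 2: 3 calls from k=4 down to ≤0.

Answer: 3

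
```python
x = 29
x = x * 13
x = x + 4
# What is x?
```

Trace:
`x = 29` → x = 29
`x = x * 13` → x = 377
`x = x + 4` → x = 381
So x = 381

Answer: 381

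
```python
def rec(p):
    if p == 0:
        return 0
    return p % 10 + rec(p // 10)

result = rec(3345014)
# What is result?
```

Sum of digits of 3345014: 4 + 1 + 0 + 5 + 4 + 3 + 3 = 20

Answer: 20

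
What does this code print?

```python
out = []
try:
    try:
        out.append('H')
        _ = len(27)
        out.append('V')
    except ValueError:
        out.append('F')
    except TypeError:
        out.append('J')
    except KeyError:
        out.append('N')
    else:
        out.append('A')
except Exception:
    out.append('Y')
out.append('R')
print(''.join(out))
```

Execution trace: 'H' (inner try body) → 'J' (inner except TypeError) → 'R' (after the try/except). Output: HJR

Answer: HJR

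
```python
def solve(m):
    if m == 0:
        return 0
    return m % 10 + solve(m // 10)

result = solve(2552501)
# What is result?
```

Sum of digits of 2552501: 1 + 0 + 5 + 2 + 5 + 5 + 2 = 20

Answer: 20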